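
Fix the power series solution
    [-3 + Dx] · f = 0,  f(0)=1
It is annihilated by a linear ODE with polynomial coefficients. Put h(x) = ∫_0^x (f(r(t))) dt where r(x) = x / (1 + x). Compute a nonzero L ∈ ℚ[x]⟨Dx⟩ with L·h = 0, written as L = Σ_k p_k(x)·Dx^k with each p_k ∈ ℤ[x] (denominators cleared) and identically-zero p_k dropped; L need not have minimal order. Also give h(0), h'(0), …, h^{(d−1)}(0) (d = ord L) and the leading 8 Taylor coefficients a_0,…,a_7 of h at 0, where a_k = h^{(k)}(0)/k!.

f: a_k = 1, 3, 9/2, 9/2, 27/8, 81/40, 81/80, 243/560, …
Change of var in L_f (x↦r) gives L₀.
Integrate: L := L₀·Dx.
L = -3·Dx + (1 + 2·x + x^2)·Dx^2  (order 2).
h: a_k = 0, 1, 3/2, 1/2, -3/8, 3/40, 7/80, -69/560, …
ICs: h(0) = 0, h′(0) = 1.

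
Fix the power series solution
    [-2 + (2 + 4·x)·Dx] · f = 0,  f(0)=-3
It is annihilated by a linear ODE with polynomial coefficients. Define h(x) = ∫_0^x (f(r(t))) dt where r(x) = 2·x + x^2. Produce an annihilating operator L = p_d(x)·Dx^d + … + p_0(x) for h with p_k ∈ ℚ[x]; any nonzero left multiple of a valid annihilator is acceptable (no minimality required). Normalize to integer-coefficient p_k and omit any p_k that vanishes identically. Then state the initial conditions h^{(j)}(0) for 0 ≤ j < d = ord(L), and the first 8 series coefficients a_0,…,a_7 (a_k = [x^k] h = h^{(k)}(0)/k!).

f: a_k = -3, -3, 3/2, -3/2, 15/8, -21/8, 63/16, -99/16, …
L₀ from L_f via x↦r, Dx↦r'^{-1}Dx.
h=∫₀ˣh₀: take L = L₀·Dx.
L = (-2 - 2·x)·Dx + (1 + 4·x + 2·x^2)·Dx^2  (order 2).
h: a_k = 0, -3, -3, 1, -3/2, 27/10, -11/2, 171/14, …
ICs: h(0) = 0, h′(0) = -3.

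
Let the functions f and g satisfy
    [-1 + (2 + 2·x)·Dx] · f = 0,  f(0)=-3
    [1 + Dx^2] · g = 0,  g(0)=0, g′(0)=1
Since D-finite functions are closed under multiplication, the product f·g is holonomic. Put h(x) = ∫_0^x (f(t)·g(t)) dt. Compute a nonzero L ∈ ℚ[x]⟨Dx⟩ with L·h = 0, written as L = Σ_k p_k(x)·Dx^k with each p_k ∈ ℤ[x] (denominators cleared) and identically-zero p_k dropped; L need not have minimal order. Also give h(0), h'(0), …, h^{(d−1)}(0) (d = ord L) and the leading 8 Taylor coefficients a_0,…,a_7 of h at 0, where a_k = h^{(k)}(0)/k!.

f: a_k = -3, -3/2, 3/8, -3/16, 15/128, -21/256, 63/1024, -99/2048, …
g: a_k = 0, 1, 0, -1/6, 0, 1/120, 0, -1/5040, …
L₀ := L_f ⊗_s L_g (sym. prod.), ord ≤ 2.
h=∫₀ˣh₀: take L = L₀·Dx.
L = (7 + 8·x + 4·x^2)·Dx + (-4 - 4·x)·Dx^2 + (4 + 8·x + 4·x^2)·Dx^3  (order 3).
h: a_k = 0, 0, -3/2, -1/2, 7/32, 1/80, 19/3840, -81/8960, …
ICs: h(0) = 0, h′(0) = 0, h′′(0) = -3.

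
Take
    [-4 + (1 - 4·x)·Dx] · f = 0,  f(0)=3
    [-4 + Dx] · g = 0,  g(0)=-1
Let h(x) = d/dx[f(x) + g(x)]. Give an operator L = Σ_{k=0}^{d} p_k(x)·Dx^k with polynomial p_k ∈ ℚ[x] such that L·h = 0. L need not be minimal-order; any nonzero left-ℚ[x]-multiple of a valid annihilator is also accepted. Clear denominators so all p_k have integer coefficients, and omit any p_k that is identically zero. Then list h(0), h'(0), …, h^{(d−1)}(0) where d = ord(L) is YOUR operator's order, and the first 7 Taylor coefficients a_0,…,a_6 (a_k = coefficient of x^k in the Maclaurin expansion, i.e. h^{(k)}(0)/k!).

L = (64 + 128·x) + (-20 - 32·x + 64·x^2)·Dx + (1 - 16·x^2)·Dx^2  (order 2).
h: a_k = 8, 80, 544, 9088/3, 45952/3, 1105408/15, 15481856/45, …
ICs: h(0) = 8, h′(0) = 80.

f: a_k = 3, 12, 48, 192, 768, 3072, 12288, …
g: a_k = -1, -4, -8, -32/3, -32/3, -128/15, -256/45, …
L₀ := lclm(L_f,L_g); ord L₀ ≤ 1+1.
Differentiate: ansatz ord ≤ ord L₀ ⇒ L.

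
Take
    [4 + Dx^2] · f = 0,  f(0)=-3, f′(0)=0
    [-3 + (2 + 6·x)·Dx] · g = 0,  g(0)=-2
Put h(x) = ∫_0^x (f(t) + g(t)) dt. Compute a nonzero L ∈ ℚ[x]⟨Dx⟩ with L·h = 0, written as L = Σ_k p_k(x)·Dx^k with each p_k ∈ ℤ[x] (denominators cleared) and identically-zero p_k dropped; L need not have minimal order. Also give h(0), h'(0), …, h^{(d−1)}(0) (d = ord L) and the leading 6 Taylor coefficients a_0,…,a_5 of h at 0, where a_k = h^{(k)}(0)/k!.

f: a_k = -3, 0, 6, 0, -2, 0, …
g: a_k = -2, -3, 9/4, -27/8, 405/64, -1701/128, …
f+g: L₀ = lclm(L_f,L_g), ord ≤ 2+1.
Integrate: L := L₀·Dx.
L = (-516 - 1152·x - 1728·x^2)·Dx + (56 + 936·x + 3456·x^2 + 3456·x^3)·Dx^2 + (-129 - 288·x - 432·x^2)·Dx^3 + (14 + 234·x + 864·x^2 + 864·x^3)·Dx^4  (order 4).
h: a_k = 0, -5, -3/2, 11/4, -27/32, 277/320, …
ICs: h(0) = 0, h′(0) = -5, h′′(0) = -3, h′′′(0) = 33/2.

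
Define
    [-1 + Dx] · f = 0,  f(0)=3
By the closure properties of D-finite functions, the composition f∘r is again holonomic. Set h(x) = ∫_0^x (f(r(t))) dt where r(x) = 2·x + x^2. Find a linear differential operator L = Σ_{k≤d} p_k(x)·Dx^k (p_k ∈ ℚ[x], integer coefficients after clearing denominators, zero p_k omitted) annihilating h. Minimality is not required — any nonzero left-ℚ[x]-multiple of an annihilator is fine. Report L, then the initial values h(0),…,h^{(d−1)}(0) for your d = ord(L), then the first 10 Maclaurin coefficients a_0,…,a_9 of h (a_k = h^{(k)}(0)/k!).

f: a_k = 3, 3, 3/2, 1/2, 1/8, 1/40, 1/240, 1/1680, 1/13440, 1/120960, …
h₀=f(r): pull back L_f along r ⇒ L₀.
∫: right-multiply L₀ by Dx.
L = (-2 - 2·x)·Dx + Dx^2  (order 2).
h: a_k = 0, 3, 3, 3, 5/2, 19/10, 13/10, 173/210, 407/840, 15/56, …
ICs: h(0) = 0, h′(0) = 3.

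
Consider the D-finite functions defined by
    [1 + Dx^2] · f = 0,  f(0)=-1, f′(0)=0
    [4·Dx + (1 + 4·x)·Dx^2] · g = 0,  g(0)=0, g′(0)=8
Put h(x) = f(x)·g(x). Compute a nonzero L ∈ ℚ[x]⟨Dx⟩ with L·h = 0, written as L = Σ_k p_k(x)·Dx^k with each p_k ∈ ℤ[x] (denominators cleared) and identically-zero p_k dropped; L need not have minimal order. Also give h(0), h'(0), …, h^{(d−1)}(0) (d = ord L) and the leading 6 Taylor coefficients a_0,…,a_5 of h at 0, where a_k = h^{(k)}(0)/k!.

f: a_k = -1, 0, 1/2, 0, -1/24, 0, …
g: a_k = 0, 8, -16, 128/3, -128, 2048/5, …
L₀ := L_f ⊗_s L_g (sym. prod.), ord ≤ 4.
L = (-147 - 144·x - 224·x^2 + 256·x^3 + 256·x^4) + (-56 - 160·x + 384·x^2 + 512·x^3)·Dx + (-150 - 160·x - 192·x^2 + 512·x^3 + 512·x^4)·Dx^2 + (-56 - 160·x + 384·x^2 + 512·x^3)·Dx^3 + (-3 - 16·x + 32·x^2 + 256·x^3 + 256·x^4)·Dx^4  (order 4).
h: a_k = 0, -8, 16, -116/3, 120, -1943/5, …
ICs: h(0) = 0, h′(0) = -8, h′′(0) = 32, h′′′(0) = -232.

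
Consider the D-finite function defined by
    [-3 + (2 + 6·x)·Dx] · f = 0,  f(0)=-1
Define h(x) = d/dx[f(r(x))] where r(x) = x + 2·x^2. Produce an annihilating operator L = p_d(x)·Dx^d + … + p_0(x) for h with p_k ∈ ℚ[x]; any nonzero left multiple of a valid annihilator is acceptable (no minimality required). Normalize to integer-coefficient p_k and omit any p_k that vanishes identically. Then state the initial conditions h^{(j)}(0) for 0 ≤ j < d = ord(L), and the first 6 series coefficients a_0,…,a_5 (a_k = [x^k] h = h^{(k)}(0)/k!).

L = 5 + (-2 - 14·x - 36·x^2 - 48·x^3)·Dx  (order 1).
h: a_k = -3/2, -15/4, 135/16, -315/32, -2025/256, 33615/512, …
ICs: h(0) = -3/2.

f: a_k = -1, -3/2, 9/8, -27/16, 405/128, -1701/256, …
h₀=f(r): pull back L_f along r ⇒ L₀.
Derive L from L₀ (diff closure).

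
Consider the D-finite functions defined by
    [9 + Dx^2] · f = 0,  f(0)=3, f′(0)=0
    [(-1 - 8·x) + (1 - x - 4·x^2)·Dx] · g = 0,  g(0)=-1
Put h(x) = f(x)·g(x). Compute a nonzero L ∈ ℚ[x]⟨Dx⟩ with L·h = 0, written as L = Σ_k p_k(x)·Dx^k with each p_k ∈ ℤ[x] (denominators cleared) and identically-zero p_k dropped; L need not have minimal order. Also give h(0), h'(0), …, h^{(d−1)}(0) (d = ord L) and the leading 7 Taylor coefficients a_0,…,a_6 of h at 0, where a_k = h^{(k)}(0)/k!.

L = (-1 + 9·x + 36·x^2) + (2 + 16·x)·Dx + (-1 + x + 4·x^2)·Dx^2  (order 2).
h: a_k = -3, -3, -3/2, -27/2, -237/8, -669/8, -15927/80, …
ICs: h(0) = -3, h′(0) = -3.

f: a_k = 3, 0, -27/2, 0, 81/8, 0, -243/80, …
g: a_k = -1, -1, -5, -9, -29, -65, -181, …
Sym-product of L_f,L_g gives L₀ (≤ ord 2).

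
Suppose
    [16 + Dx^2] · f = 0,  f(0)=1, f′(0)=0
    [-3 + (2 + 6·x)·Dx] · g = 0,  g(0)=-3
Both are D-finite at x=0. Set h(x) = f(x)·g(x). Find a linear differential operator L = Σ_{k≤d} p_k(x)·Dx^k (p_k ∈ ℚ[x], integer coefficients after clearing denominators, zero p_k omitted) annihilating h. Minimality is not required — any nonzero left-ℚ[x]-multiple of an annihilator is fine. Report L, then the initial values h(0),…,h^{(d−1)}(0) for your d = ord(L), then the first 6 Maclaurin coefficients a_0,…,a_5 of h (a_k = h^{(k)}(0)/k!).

L = (91 + 384·x + 576·x^2) + (-12 - 36·x)·Dx + (4 + 24·x + 36·x^2)·Dx^2  (order 2).
h: a_k = -3, -9/2, 219/8, 495/16, -6337/128, -7023/256, …
ICs: h(0) = -3, h′(0) = -9/2.

f: a_k = 1, 0, -8, 0, 32/3, 0, …
g: a_k = -3, -9/2, 27/8, -81/16, 1215/128, -5103/256, …
Product ⇒ symmetric product L₀, ord ≤ 2.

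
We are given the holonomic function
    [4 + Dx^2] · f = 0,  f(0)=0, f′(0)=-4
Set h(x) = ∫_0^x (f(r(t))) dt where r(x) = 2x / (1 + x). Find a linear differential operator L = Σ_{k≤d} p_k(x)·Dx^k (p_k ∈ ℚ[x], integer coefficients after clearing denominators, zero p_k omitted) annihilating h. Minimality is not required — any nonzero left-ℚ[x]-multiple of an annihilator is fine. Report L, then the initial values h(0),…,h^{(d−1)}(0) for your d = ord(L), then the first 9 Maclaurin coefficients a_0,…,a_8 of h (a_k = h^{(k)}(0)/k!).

f: a_k = 0, -4, 0, 8/3, 0, -8/15, 0, 16/315, 0, …
Substitute x→r, Dx→(1/r')Dx; clear ⇒ L₀.
h=∫₀ˣh₀: take L = L₀·Dx.
L = 16·Dx + (2 + 6·x + 6·x^2 + 2·x^3)·Dx^2 + (1 + 4·x + 6·x^2 + 4·x^3 + x^4)·Dx^3  (order 3).
h: a_k = 0, 0, -4, 8/3, 10/3, -56/5, 772/45, -120/7, 2461/315, …
ICs: h(0) = 0, h′(0) = 0, h′′(0) = -8.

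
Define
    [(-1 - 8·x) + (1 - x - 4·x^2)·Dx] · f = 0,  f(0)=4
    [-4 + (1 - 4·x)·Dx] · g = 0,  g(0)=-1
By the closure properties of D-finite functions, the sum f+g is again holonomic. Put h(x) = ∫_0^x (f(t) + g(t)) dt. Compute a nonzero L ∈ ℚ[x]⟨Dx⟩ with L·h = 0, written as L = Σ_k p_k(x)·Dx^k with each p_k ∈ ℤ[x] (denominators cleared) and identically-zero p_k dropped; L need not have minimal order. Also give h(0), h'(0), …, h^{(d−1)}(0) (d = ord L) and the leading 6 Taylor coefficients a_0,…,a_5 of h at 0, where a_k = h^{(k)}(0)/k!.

L = (8 - 288·x + 384·x^2 - 512·x^3)·Dx + (22 - 8·x - 288·x^2 + 640·x^3 - 1024·x^4)·Dx^2 + (-3 + 23·x - 56·x^2 + 32·x^3 + 128·x^4 - 256·x^5)·Dx^3  (order 3).
h: a_k = 0, 3, 0, 4/3, -7, -28, …
ICs: h(0) = 0, h′(0) = 3, h′′(0) = 0.

f: a_k = 4, 4, 20, 36, 116, 260, …
g: a_k = -1, -4, -16, -64, -256, -1024, …
h₀=f+g: left-lcm gives L₀, ord ≤ 2.
h=∫h₀ ⇒ L = L₀·Dx.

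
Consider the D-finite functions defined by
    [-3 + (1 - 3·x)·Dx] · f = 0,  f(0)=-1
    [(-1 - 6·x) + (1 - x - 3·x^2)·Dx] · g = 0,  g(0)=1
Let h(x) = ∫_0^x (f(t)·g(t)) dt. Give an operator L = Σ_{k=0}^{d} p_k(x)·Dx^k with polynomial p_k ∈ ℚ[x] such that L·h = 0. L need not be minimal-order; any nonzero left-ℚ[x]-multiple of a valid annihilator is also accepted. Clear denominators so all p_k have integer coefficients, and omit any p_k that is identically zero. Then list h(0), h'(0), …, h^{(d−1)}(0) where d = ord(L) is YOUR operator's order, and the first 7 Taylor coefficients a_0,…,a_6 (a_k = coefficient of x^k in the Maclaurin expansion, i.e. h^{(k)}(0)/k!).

L = (-4 + 27·x^2)·Dx + (1 - 4·x + 9·x^3)·Dx^2  (order 2).
h: a_k = 0, -1, -2, -16/3, -55/4, -184/5, -296/3, …
ICs: h(0) = 0, h′(0) = -1.

f: a_k = -1, -3, -9, -27, -81, -243, -729, …
g: a_k = 1, 1, 4, 7, 19, 40, 97, …
Sym-product of L_f,L_g gives L₀ (≤ ord 1).
∫: right-multiply L₀ by Dx.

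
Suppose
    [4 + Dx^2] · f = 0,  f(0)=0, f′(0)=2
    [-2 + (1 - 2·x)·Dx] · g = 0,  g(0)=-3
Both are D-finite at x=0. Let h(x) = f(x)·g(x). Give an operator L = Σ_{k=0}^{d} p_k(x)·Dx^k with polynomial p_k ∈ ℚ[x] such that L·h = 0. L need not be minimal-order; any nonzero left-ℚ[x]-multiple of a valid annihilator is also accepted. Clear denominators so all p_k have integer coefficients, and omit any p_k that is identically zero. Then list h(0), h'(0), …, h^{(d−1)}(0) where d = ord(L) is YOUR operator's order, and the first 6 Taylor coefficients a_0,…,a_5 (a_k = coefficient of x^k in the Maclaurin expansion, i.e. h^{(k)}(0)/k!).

f: a_k = 0, 2, 0, -4/3, 0, 4/15, …
g: a_k = -3, -6, -12, -24, -48, -96, …
h₀=f·g: eliminate ⇒ L₀, order ≤ 2·1.
L = (-4 + 8·x) + 4·Dx + (-1 + 2·x)·Dx^2  (order 2).
h: a_k = 0, -6, -12, -20, -40, -404/5, …
ICs: h(0) = 0, h′(0) = -6.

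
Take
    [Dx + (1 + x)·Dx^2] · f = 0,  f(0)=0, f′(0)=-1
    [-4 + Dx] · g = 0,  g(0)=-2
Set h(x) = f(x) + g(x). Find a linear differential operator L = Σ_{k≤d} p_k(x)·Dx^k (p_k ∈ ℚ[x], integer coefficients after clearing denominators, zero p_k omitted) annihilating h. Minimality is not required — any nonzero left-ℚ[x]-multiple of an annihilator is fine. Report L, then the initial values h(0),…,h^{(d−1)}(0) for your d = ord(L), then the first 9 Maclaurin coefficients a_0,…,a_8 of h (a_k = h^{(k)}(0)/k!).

f: a_k = 0, -1, 1/2, -1/3, 1/4, -1/5, 1/6, -1/7, 1/8, …
g: a_k = -2, -8, -16, -64/3, -64/3, -256/15, -512/45, -2048/315, -1024/315, …
Weyl lclm of L_f,L_g ⇒ L₀ (ord ≤ 3).
L = (-24 - 16·x)·Dx + (-14 - 32·x - 16·x^2)·Dx^2 + (5 + 9·x + 4·x^2)·Dx^3  (order 3).
h: a_k = -2, -9, -31/2, -65/3, -253/12, -259/15, -1009/90, -299/45, -7877/2520, …
ICs: h(0) = -2, h′(0) = -9, h′′(0) = -31.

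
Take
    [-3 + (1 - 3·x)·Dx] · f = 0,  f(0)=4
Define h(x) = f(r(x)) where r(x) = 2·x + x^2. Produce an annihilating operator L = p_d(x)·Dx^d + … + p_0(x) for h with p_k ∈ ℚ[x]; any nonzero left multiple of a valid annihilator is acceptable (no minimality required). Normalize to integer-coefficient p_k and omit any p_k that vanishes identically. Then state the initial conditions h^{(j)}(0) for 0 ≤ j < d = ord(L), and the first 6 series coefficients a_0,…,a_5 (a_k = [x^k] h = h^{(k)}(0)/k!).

L = (6 + 6·x) + (-1 + 6·x + 3·x^2)·Dx  (order 1).
h: a_k = 4, 24, 156, 1008, 6516, 42120, …
ICs: h(0) = 4.

f: a_k = 4, 12, 36, 108, 324, 972, …
h₀=f(r): pull back L_f along r ⇒ L₀.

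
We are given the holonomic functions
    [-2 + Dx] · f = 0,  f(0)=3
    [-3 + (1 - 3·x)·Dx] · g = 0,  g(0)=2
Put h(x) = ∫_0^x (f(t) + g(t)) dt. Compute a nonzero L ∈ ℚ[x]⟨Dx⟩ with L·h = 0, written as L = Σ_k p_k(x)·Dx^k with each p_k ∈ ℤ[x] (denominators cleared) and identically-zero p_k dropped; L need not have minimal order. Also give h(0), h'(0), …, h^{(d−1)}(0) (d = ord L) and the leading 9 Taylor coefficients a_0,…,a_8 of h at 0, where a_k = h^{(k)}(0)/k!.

f: a_k = 3, 6, 6, 4, 2, 4/5, 4/15, 8/105, 2/105, …
g: a_k = 2, 6, 18, 54, 162, 486, 1458, 4374, 13122, …
Weyl lclm of L_f,L_g ⇒ L₀ (ord ≤ 2).
h=∫₀ˣh₀: take L = L₀·Dx.
L = (24 + 36·x)·Dx + (-14 - 24·x + 36·x^2)·Dx^2 + (1 + 3·x - 18·x^2)·Dx^3  (order 3).
h: a_k = 0, 5, 6, 8, 29/2, 164/5, 1217/15, 21874/105, 229639/420, …
ICs: h(0) = 0, h′(0) = 5, h′′(0) = 12.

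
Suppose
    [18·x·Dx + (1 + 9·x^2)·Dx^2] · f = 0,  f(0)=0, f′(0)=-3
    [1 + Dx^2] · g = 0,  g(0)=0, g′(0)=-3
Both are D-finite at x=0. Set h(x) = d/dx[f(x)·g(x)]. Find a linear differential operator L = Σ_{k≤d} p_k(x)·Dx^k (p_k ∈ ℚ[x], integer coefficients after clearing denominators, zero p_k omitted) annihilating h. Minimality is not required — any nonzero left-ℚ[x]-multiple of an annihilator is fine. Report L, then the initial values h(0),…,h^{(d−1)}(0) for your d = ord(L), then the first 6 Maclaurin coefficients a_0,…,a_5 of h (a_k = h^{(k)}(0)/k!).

f: a_k = 0, -3, 0, 9, 0, -243/5, …
g: a_k = 0, -3, 0, 1/2, 0, -1/40, …
L₀ := L_f ⊗_s L_g (sym. prod.), ord ≤ 4.
h₀' ⇒ L via d/dx closure of L₀.
L = (38998 + 738774·x^2 + 15162957·x^4 + 3032640·x^6 - 78732·x^8 - 1771470·x^10 + 531441·x^12) + (20772·x + 1033884·x^3 + 7902360·x^5 + 2624400·x^7 + 1180980·x^9 + 2125764·x^11)·Dx + (39368 + 755028·x^2 + 15369750·x^4 + 3887028·x^6 + 314928·x^8 - 1417176·x^10 + 1062882·x^12)·Dx^2 + (20772·x + 1033884·x^3 + 7902360·x^5 + 2624400·x^7 + 1180980·x^9 + 2125764·x^11)·Dx^3 + (370 + 16254·x^2 + 206793·x^4 + 854388·x^6 + 393660·x^8 + 354294·x^10 + 531441·x^12)·Dx^4  (order 4).
h: a_k = 0, 18, 0, -114, 0, 3609/4, …
ICs: h(0) = 0, h′(0) = 18, h′′(0) = 0, h′′′(0) = -684.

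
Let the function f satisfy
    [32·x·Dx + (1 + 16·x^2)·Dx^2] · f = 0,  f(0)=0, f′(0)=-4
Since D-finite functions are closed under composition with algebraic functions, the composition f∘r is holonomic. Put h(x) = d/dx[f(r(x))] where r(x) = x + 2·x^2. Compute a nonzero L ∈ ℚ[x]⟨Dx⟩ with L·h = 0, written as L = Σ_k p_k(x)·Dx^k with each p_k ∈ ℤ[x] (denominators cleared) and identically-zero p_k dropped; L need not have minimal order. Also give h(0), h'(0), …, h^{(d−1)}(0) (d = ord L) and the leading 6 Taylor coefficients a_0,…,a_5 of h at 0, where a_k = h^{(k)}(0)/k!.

L = (-4 + 32·x + 256·x^2 + 768·x^3 + 768·x^4) + (1 + 4·x + 16·x^2 + 128·x^3 + 320·x^4 + 256·x^5)·Dx  (order 1).
h: a_k = -4, -16, 64, 512, 256, -11264, …
ICs: h(0) = -4.

f: a_k = 0, -4, 0, 64/3, 0, -1024/5, …
f∘r: x↦r, Dx↦Dx/r' in L_f ⇒ L₀.
h=h₀': d/dx-closure on L₀ ⇒ L.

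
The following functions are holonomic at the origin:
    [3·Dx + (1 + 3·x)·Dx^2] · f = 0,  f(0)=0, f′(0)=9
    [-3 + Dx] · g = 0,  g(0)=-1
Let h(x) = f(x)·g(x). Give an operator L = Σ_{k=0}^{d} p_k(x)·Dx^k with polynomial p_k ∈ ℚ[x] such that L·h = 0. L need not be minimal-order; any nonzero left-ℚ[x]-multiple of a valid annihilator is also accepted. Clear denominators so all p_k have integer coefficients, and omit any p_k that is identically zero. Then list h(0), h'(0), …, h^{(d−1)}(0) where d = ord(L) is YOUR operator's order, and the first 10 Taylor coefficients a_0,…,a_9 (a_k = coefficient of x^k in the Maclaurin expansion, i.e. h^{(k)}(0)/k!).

f: a_k = 0, 9, -27/2, 27, -243/4, 729/5, -729/2, 6561/7, -19683/8, 6561, …
g: a_k = -1, -3, -9/2, -9/2, -27/8, -81/40, -81/80, -243/560, -729/4480, -243/4480, …
L₀ := L_f ⊗_s L_g (sym. prod.), ord ≤ 2.
L = 27·x + (-3 - 18·x)·Dx + (1 + 3·x)·Dx^2  (order 2).
h: a_k = 0, -9, -27/2, -27, 0, -2187/40, 1701/16, -16767/56, 63423/80, -1375623/640, …
ICs: h(0) = 0, h′(0) = -9.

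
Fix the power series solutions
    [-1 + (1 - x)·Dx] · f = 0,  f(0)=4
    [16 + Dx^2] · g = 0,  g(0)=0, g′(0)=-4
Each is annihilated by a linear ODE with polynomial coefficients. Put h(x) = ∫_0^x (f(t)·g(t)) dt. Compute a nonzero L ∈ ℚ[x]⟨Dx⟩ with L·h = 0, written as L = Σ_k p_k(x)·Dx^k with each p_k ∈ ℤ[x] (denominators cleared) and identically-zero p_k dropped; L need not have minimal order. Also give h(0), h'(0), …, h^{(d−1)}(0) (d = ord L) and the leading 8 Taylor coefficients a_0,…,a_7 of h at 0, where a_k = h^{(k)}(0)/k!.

f: a_k = 4, 4, 4, 4, 4, 4, 4, 4, …
g: a_k = 0, -4, 0, 32/3, 0, -128/15, 0, 1024/315, …
L₀ := L_f ⊗_s L_g (sym. prod.), ord ≤ 2.
h=∫₀ˣh₀: take L = L₀·Dx.
L = (-16 + 16·x)·Dx + 2·Dx^2 + (-1 + x)·Dx^3  (order 3).
h: a_k = 0, 0, -8, -16/3, 20/3, 16/3, -56/45, -16/15, …
ICs: h(0) = 0, h′(0) = 0, h′′(0) = -16.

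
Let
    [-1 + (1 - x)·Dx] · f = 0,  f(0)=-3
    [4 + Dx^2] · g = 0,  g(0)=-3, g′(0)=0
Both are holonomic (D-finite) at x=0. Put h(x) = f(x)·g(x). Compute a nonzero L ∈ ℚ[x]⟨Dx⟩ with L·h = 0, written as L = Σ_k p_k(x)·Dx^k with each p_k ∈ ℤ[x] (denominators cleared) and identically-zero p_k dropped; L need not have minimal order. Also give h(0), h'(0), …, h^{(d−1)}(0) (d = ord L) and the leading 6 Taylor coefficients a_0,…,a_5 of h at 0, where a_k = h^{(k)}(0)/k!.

f: a_k = -3, -3, -3, -3, -3, -3, …
g: a_k = -3, 0, 6, 0, -2, 0, …
f·g: L₀ = L_f ⊗_s L_g, ord ≤ 1·2.
L = (-4 + 4·x) + 2·Dx + (-1 + x)·Dx^2  (order 2).
h: a_k = 9, 9, -9, -9, -3, -3, …
ICs: h(0) = 9, h′(0) = 9.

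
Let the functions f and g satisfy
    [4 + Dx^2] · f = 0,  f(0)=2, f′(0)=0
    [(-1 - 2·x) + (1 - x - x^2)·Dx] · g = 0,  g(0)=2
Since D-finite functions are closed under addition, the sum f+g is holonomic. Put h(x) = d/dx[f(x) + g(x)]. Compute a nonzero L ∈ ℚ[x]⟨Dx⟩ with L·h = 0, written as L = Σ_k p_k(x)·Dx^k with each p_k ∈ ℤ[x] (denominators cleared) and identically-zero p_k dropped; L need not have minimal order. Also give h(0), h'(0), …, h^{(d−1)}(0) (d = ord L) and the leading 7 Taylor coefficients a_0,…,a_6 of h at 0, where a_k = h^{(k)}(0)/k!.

L = (272 + 704·x + 880·x^2 + 400·x^3 + 320·x^4 + 144·x^5 + 48·x^6) + (-44 - 52·x + 108·x^2 + 80·x^3 + 40·x^4 + 72·x^5 + 56·x^6 + 16·x^7)·Dx + (68 + 176·x + 220·x^2 + 100·x^3 + 80·x^4 + 36·x^5 + 12·x^6)·Dx^2 + (-11 - 13·x + 27·x^2 + 20·x^3 + 10·x^4 + 18·x^5 + 14·x^6 + 4·x^7)·Dx^3  (order 3).
h: a_k = 2, 0, 18, 136/3, 80, 2324/15, 294, …
ICs: h(0) = 2, h′(0) = 0, h′′(0) = 36.

f: a_k = 2, 0, -4, 0, 4/3, 0, -8/45, …
g: a_k = 2, 2, 4, 6, 10, 16, 26, …
L₀ := lclm(L_f,L_g); ord L₀ ≤ 2+1.
Derive L from L₀ (diff closure).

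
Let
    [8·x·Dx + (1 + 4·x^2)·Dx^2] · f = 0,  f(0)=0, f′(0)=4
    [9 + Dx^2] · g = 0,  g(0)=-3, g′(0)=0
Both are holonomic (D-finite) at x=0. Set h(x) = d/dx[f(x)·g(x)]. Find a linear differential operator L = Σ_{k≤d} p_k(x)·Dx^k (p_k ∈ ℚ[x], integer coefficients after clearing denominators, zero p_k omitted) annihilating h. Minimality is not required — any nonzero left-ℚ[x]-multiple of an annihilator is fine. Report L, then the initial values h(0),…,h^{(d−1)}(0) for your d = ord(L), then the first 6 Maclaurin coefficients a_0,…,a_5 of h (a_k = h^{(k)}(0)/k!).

L = (134325 + 1685016·x^2 + 9665136·x^4 + 17604864·x^6 + 22954752·x^8 + 28366848·x^10 + 26873856·x^12) + (77328·x + 1187136·x^3 + 5460480·x^5 + 10782720·x^7 + 14929920·x^9 + 11943936·x^11)·Dx + (17850 + 242160·x^2 + 1468896·x^4 + 3414528·x^6 + 5764608·x^8 + 7630848·x^10 + 5971968·x^12)·Dx^2 + (8592·x + 131904·x^3 + 606720·x^5 + 1198080·x^7 + 1658880·x^9 + 1327104·x^11)·Dx^3 + (325 + 6104·x^2 + 43888·x^4 + 162048·x^6 + 357120·x^8 + 497664·x^10 + 331776·x^12)·Dx^4  (order 4).
h: a_k = -12, 0, 210, 0, -1509/2, 0, …
ICs: h(0) = -12, h′(0) = 0, h′′(0) = 420, h′′′(0) = 0.

f: a_k = 0, 4, 0, -16/3, 0, 64/5, …
g: a_k = -3, 0, 27/2, 0, -81/8, 0, …
f·g: L₀ = L_f ⊗_s L_g, ord ≤ 2·2.
Derive L from L₀ (diff closure).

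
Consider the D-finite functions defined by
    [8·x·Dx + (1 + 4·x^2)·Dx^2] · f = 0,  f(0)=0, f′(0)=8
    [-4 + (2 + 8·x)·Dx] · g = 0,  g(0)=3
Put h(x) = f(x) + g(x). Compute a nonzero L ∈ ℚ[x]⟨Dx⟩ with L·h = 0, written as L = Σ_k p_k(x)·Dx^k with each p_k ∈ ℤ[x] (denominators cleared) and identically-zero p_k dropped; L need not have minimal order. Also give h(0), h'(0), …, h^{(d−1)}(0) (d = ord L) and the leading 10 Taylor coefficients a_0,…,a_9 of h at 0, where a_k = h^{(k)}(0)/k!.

f: a_k = 0, 8, 0, -32/3, 0, 128/5, 0, -512/7, 0, 2048/9, …
g: a_k = 3, 6, -6, 12, -30, 84, -252, 792, -2574, 8580, …
f+g: L₀ = lclm(L_f,L_g), ord ≤ 2+1.
L = (-8 - 80·x + 96·x^2 + 192·x^3)·Dx + (-10 - 32·x - 64·x^2 + 384·x^3 + 672·x^4)·Dx^2 + (-1 + 24·x^2 + 48·x^3 + 112·x^4 + 192·x^5)·Dx^3  (order 3).
h: a_k = 3, 14, -6, 4/3, -30, 548/5, -252, 5032/7, -2574, 79268/9, …
ICs: h(0) = 3, h′(0) = 14, h′′(0) = -12.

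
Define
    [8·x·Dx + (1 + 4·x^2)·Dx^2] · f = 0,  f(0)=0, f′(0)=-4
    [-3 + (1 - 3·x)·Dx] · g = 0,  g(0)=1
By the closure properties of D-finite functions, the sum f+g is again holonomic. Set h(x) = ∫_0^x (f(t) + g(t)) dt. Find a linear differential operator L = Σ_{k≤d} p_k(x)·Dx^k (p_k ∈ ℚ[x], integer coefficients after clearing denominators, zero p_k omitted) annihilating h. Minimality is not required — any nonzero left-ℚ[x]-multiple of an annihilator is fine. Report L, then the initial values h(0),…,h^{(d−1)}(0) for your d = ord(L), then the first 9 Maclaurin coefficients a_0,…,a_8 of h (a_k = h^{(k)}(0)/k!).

L = (24 - 288·x - 288·x^2)·Dx^2 + (-31 + 24·x - 204·x^2 - 288·x^3)·Dx^3 + (3 - 5·x - 20·x^3 - 48·x^4)·Dx^4  (order 4).
h: a_k = 0, 1, -1/2, 3, 97/12, 81/5, 1151/30, 729/7, 15565/56, …
ICs: h(0) = 0, h′(0) = 1, h′′(0) = -1, h′′′(0) = 18.

f: a_k = 0, -4, 0, 16/3, 0, -64/5, 0, 256/7, 0, …
g: a_k = 1, 3, 9, 27, 81, 243, 729, 2187, 6561, …
Weyl lclm of L_f,L_g ⇒ L₀ (ord ≤ 3).
∫: right-multiply L₀ by Dx.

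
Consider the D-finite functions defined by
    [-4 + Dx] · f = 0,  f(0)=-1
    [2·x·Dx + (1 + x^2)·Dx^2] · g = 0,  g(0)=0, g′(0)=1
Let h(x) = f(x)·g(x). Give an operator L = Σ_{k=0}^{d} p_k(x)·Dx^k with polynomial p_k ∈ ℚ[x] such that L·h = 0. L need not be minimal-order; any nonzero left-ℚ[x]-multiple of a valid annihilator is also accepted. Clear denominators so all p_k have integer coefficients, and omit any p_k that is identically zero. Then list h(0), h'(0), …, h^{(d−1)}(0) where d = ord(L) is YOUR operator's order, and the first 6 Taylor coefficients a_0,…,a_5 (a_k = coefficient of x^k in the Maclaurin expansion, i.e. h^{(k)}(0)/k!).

L = (16 - 8·x + 16·x^2) + (-8 + 2·x - 8·x^2)·Dx + (1 + x^2)·Dx^2  (order 2).
h: a_k = 0, -1, -4, -23/3, -28/3, -41/5, …
ICs: h(0) = 0, h′(0) = -1.

f: a_k = -1, -4, -8, -32/3, -32/3, -128/15, …
g: a_k = 0, 1, 0, -1/3, 0, 1/5, …
Sym-product of L_f,L_g gives L₀ (≤ ord 2).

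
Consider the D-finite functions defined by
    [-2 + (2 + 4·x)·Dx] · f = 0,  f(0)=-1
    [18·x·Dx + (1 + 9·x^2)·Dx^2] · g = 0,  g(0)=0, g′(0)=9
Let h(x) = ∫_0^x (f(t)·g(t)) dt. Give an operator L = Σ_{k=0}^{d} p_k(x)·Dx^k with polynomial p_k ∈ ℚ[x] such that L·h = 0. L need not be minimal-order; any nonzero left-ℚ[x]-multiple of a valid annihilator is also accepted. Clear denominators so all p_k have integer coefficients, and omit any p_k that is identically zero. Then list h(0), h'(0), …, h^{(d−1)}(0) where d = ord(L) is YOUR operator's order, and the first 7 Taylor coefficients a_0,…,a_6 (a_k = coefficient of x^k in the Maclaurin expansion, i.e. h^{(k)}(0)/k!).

L = (3 - 18·x - 9·x^2)·Dx + (-2 + 14·x + 54·x^2 + 36·x^3)·Dx^2 + (1 + 4·x + 13·x^2 + 36·x^3 + 36·x^4)·Dx^3  (order 3).
h: a_k = 0, 0, -9/2, -3, 63/8, 9/2, -2049/80, …
ICs: h(0) = 0, h′(0) = 0, h′′(0) = -9.

f: a_k = -1, -1, 1/2, -1/2, 5/8, -7/8, 21/16, …
g: a_k = 0, 9, 0, -27, 0, 729/5, 0, …
Sym-product of L_f,L_g gives L₀ (≤ ord 2).
∫: right-multiply L₀ by Dx.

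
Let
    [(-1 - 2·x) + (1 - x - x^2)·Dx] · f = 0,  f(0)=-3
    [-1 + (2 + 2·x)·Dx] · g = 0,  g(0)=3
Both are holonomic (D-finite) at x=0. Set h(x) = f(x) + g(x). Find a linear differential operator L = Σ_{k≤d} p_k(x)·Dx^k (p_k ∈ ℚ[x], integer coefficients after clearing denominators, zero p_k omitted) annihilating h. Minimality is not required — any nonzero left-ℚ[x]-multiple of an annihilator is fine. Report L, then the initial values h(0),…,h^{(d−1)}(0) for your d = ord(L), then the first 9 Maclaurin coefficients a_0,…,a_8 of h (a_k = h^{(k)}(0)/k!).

f: a_k = -3, -3, -6, -9, -15, -24, -39, -63, -102, …
g: a_k = 3, 3/2, -3/8, 3/16, -15/128, 21/256, -63/1024, 99/2048, -1287/32768, …
f+g: L₀ = lclm(L_f,L_g), ord ≤ 1+1.
L = (-9 - 21·x - 21·x^2 - 10·x^3) + (17 + 54·x + 87·x^2 + 74·x^3 + 25·x^4)·Dx + (-2 - 14·x - 6·x^2 + 30·x^3 + 34·x^4 + 10·x^5)·Dx^2  (order 2).
h: a_k = 0, -3/2, -51/8, -141/16, -1935/128, -6123/256, -39999/1024, -128925/2048, -3343623/32768, …
ICs: h(0) = 0, h′(0) = -3/2.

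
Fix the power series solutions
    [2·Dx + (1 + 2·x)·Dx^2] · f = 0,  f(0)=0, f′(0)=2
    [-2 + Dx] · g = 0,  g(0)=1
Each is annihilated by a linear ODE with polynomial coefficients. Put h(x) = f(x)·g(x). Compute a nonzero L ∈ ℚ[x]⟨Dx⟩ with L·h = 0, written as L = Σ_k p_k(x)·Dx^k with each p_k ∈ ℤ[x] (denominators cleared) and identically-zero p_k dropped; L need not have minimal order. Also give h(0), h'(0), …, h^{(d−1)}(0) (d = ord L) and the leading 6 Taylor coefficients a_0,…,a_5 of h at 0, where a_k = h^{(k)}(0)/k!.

L = 8·x + (-2 - 8·x)·Dx + (1 + 2·x)·Dx^2  (order 2).
h: a_k = 0, 2, 2, 8/3, 0, 12/5, …
ICs: h(0) = 0, h′(0) = 2.

f: a_k = 0, 2, -2, 8/3, -4, 32/5, …
g: a_k = 1, 2, 2, 4/3, 2/3, 4/15, …
f·g: L₀ = L_f ⊗_s L_g, ord ≤ 2·1.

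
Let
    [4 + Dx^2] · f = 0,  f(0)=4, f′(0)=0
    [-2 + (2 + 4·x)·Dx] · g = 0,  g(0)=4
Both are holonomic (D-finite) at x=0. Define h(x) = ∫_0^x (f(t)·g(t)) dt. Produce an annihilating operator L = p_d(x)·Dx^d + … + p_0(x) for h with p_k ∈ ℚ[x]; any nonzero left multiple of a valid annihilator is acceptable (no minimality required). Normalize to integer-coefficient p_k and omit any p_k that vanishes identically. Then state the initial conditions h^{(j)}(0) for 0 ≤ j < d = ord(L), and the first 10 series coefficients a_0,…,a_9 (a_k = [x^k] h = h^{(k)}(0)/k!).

f: a_k = 4, 0, -8, 0, 8/3, 0, -16/45, 0, 8/315, 0, …
g: a_k = 4, 4, -2, 2, -5/2, 7/2, -21/4, 33/4, -429/32, 715/32, …
Sym-product of L_f,L_g gives L₀ (≤ ord 2).
h=∫₀ˣh₀: take L = L₀·Dx.
L = (7 + 16·x + 16·x^2)·Dx + (-2 - 4·x)·Dx^2 + (1 + 4·x + 4·x^2)·Dx^3  (order 3).
h: a_k = 0, 16, 8, -40/3, -6, 10/3, 13/9, -349/315, 401/360, -44047/22680, …
ICs: h(0) = 0, h′(0) = 16, h′′(0) = 16.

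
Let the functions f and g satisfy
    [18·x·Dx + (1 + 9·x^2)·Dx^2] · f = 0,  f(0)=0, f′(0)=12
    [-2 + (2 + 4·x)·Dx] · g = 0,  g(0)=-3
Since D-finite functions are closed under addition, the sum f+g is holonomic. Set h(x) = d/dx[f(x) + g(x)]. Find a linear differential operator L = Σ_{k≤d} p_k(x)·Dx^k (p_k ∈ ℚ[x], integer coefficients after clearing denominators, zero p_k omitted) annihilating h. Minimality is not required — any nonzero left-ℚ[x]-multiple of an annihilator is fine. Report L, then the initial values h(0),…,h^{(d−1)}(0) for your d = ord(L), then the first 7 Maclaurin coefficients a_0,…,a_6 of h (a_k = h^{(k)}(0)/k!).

L = (-36 - 180·x + 972·x^2 + 972·x^3) + (-42 - 144·x + 720·x^2 + 3888·x^3 + 3402·x^4)·Dx + (-2 + 32·x + 108·x^2 + 396·x^3 + 1134·x^4 + 972·x^5)·Dx^2  (order 2).
h: a_k = 9, 3, -225/2, 15/2, 7671/8, 189/8, -140661/16, …
ICs: h(0) = 9, h′(0) = 3.

f: a_k = 0, 12, 0, -36, 0, 972/5, 0, …
g: a_k = -3, -3, 3/2, -3/2, 15/8, -21/8, 63/16, …
Sum ⇒ L₀ = lclm(L_f,L_g) in ℚ(x)⟨Dx⟩.
Differentiate: ansatz ord ≤ ord L₀ ⇒ L.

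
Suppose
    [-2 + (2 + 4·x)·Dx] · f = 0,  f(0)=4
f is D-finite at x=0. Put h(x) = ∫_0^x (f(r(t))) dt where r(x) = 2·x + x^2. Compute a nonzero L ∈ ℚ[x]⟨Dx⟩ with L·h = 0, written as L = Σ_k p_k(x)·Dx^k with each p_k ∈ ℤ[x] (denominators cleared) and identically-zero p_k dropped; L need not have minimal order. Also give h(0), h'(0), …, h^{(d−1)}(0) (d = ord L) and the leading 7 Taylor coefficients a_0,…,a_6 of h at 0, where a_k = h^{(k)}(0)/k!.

f: a_k = 4, 4, -2, 2, -5/2, 7/2, -21/4, …
Change of var in L_f (x↦r) gives L₀.
∫: right-multiply L₀ by Dx.
L = (-2 - 2·x)·Dx + (1 + 4·x + 2·x^2)·Dx^2  (order 2).
h: a_k = 0, 4, 4, -4/3, 2, -18/5, 22/3, …
ICs: h(0) = 0, h′(0) = 4.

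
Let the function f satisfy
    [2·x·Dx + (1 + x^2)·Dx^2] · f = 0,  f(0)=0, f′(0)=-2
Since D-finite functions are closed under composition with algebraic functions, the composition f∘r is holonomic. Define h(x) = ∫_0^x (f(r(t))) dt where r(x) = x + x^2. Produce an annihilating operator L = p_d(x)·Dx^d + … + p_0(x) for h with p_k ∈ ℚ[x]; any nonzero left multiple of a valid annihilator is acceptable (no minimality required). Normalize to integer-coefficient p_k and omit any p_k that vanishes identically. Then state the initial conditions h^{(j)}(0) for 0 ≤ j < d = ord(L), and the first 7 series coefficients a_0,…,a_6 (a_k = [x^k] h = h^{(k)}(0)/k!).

f: a_k = 0, -2, 0, 2/3, 0, -2/5, 0, …
Change of var in L_f (x↦r) gives L₀.
h=∫₀ˣh₀: take L = L₀·Dx.
L = (-2 + 2·x + 8·x^2 + 12·x^3 + 6·x^4)·Dx^2 + (1 + 2·x + x^2 + 4·x^3 + 5·x^4 + 2·x^5)·Dx^3  (order 3).
h: a_k = 0, 0, -1, -2/3, 1/6, 2/5, 4/15, …
ICs: h(0) = 0, h′(0) = 0, h′′(0) = -2.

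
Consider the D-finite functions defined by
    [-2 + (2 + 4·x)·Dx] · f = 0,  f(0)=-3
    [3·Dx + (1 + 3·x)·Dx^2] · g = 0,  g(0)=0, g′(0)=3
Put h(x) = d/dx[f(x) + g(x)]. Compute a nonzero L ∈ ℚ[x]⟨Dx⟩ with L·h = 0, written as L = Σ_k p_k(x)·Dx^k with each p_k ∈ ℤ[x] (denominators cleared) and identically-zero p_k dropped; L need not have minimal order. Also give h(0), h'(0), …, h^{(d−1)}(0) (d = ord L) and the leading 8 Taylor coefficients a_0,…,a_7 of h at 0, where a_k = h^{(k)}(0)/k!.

L = (9 + 9·x) + (15 + 54·x + 45·x^2)·Dx + (2 + 13·x + 27·x^2 + 18·x^3)·Dx^2  (order 2).
h: a_k = 0, -6, 45/2, -147/2, 1839/8, -5643/8, 34299/16, -103689/16, …
ICs: h(0) = 0, h′(0) = -6.

f: a_k = -3, -3, 3/2, -3/2, 15/8, -21/8, 63/16, -99/16, …
g: a_k = 0, 3, -9/2, 9, -81/4, 243/5, -243/2, 2187/7, …
Sum ⇒ L₀ = lclm(L_f,L_g) in ℚ(x)⟨Dx⟩.
Derive L from L₀ (diff closure).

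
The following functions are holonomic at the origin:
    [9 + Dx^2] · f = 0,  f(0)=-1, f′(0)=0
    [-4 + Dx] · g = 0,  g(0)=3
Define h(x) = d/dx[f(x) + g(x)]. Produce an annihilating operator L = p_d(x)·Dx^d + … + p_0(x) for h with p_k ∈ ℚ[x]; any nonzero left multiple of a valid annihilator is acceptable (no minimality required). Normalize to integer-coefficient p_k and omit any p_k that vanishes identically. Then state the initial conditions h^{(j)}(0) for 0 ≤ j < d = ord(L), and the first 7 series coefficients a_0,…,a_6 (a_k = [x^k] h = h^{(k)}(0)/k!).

L = 36 - 9·Dx + 4·Dx^2 - Dx^3  (order 3).
h: a_k = 12, 57, 96, 229/2, 128, 4339/40, 1024/15, …
ICs: h(0) = 12, h′(0) = 57, h′′(0) = 192.

f: a_k = -1, 0, 9/2, 0, -27/8, 0, 81/80, …
g: a_k = 3, 12, 24, 32, 32, 128/5, 256/15, …
Sum ⇒ L₀ = lclm(L_f,L_g) in ℚ(x)⟨Dx⟩.
h₀' ⇒ L via d/dx closure of L₀.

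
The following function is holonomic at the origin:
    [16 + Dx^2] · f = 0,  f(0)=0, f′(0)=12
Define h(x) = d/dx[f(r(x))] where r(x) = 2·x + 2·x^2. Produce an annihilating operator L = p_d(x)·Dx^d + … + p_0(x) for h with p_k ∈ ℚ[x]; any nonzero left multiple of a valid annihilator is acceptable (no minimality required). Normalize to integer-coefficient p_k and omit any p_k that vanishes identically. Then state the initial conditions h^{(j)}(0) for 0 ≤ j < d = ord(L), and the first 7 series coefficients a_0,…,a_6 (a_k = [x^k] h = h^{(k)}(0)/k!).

L = (76 + 512·x + 1536·x^2 + 2048·x^3 + 1024·x^4) + (-6 - 12·x)·Dx + (1 + 4·x + 4·x^2)·Dx^2  (order 2).
h: a_k = 24, 48, -768, -3072, 256, 23040, 729088/15, …
ICs: h(0) = 24, h′(0) = 48.

f: a_k = 0, 12, 0, -32, 0, 128/5, 0, …
Change of var in L_f (x↦r) gives L₀.
h₀' ⇒ L via d/dx closure of L₀.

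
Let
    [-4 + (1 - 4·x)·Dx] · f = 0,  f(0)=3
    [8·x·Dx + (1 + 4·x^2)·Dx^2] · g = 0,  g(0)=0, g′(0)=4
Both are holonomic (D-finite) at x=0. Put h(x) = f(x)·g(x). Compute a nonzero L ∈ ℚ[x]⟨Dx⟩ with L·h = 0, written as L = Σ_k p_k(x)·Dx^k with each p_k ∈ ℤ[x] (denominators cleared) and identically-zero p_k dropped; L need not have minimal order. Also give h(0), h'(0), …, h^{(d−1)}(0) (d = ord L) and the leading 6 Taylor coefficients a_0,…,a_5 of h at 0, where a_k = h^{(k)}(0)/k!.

f: a_k = 3, 12, 48, 192, 768, 3072, …
g: a_k = 0, 4, 0, -16/3, 0, 64/5, …
h₀=f·g: eliminate ⇒ L₀, order ≤ 1·2.
L = 32·x + (8 - 8·x + 64·x^2)·Dx + (-1 + 4·x - 4·x^2 + 16·x^3)·Dx^2  (order 2).
h: a_k = 0, 12, 48, 176, 704, 14272/5, …
ICs: h(0) = 0, h′(0) = 12.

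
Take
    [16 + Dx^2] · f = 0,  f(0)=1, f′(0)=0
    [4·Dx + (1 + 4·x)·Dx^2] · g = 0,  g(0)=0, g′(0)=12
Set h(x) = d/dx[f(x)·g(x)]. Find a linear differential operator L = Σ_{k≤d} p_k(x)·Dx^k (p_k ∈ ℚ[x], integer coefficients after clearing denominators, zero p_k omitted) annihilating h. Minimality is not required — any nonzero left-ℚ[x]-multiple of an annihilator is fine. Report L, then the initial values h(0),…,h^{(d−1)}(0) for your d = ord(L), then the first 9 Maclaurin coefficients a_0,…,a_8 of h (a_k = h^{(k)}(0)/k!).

f: a_k = 1, 0, -8, 0, 32/3, 0, -256/45, 0, 512/315, …
g: a_k = 0, 12, -24, 64, -192, 3072/5, -2048, 49152/7, -24576, …
Sym-product of L_f,L_g gives L₀ (≤ ord 4).
h=h₀': d/dx-closure on L₀ ⇒ L.
L = (-6400 - 45056·x - 172032·x^2 + 196608·x^3 + 2818048·x^4 + 6291456·x^5 + 4194304·x^6) + (-1536 - 8192·x + 20480·x^2 + 245760·x^3 + 655360·x^4 + 524288·x^5)·Dx + (-448 - 2816·x - 3584·x^2 + 73728·x^3 + 401408·x^4 + 786432·x^5 + 524288·x^6)·Dx^2 + (-96 - 512·x + 1280·x^2 + 15360·x^3 + 40960·x^4 + 32768·x^5)·Dx^3 + (-3 + 448·x^2 + 3840·x^3 + 14080·x^4 + 24576·x^5 + 16384·x^6)·Dx^4  (order 4).
h: a_k = 12, -48, -96, 0, 1152, -4608, 95232/5, -1212416/15, 2357248/7, …
ICs: h(0) = 12, h′(0) = -48, h′′(0) = -192, h′′′(0) = 0.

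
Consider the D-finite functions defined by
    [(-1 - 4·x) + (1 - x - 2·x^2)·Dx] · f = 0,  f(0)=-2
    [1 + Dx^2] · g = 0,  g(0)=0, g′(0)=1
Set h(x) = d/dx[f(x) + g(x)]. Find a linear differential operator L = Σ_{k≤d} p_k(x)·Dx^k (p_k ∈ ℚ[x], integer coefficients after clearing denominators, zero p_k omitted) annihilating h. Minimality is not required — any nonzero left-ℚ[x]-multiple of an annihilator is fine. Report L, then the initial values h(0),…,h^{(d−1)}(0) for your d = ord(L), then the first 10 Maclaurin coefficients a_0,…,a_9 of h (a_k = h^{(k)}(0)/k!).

f: a_k = -2, -2, -6, -10, -22, -42, -86, -170, -342, -682, …
g: a_k = 0, 1, 0, -1/6, 0, 1/120, 0, -1/5040, 0, 1/362880, …
h₀=f+g: left-lcm gives L₀, ord ≤ 3.
h=h₀': d/dx-closure on L₀ ⇒ L.
L = (270 + 1200·x + 2862·x^2 + 1860·x^3 + 1920·x^4 + 144·x^5 + 96·x^6) + (-31 - 115·x + 75·x^2 + 241·x^3 + 430·x^4 + 372·x^5 + 56·x^6 + 32·x^7)·Dx + (270 + 1200·x + 2862·x^2 + 1860·x^3 + 1920·x^4 + 144·x^5 + 96·x^6)·Dx^2 + (-31 - 115·x + 75·x^2 + 241·x^3 + 430·x^4 + 372·x^5 + 56·x^6 + 32·x^7)·Dx^3  (order 3).
h: a_k = -1, -12, -61/2, -88, -5039/24, -516, -856801/720, -2736, -247484159/40320, -13660, …
ICs: h(0) = -1, h′(0) = -12, h′′(0) = -61.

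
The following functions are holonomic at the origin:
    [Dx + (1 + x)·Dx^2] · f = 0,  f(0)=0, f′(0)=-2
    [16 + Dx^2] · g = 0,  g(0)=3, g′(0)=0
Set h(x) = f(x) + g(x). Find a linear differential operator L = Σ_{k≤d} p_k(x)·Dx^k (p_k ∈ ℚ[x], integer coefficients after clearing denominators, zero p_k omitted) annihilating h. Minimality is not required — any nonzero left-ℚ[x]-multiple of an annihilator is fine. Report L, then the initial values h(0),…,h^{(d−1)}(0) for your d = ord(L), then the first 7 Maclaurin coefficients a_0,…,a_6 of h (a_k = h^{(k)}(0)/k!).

f: a_k = 0, -2, 1, -2/3, 1/2, -2/5, 1/3, …
g: a_k = 3, 0, -24, 0, 32, 0, -256/15, …
Weyl lclm of L_f,L_g ⇒ L₀ (ord ≤ 4).
L = (176 + 256·x + 128·x^2)·Dx + (144 + 400·x + 384·x^2 + 128·x^3)·Dx^2 + (11 + 16·x + 8·x^2)·Dx^3 + (9 + 25·x + 24·x^2 + 8·x^3)·Dx^4  (order 4).
h: a_k = 3, -2, -23, -2/3, 65/2, -2/5, -251/15, …
ICs: h(0) = 3, h′(0) = -2, h′′(0) = -46, h′′′(0) = -4.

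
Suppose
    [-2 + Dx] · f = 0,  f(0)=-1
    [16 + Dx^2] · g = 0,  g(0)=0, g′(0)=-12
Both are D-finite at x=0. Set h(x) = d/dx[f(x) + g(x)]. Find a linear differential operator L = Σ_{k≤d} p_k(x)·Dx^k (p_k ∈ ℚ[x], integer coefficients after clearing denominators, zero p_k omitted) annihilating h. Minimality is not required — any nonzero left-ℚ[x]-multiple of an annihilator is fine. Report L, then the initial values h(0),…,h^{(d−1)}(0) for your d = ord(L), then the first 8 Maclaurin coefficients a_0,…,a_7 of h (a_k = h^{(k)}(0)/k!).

f: a_k = -1, -2, -2, -4/3, -2/3, -4/15, -4/45, -8/315, …
g: a_k = 0, -12, 0, 32, 0, -128/5, 0, 1024/105, …
Sum ⇒ L₀ = lclm(L_f,L_g) in ℚ(x)⟨Dx⟩.
h₀' ⇒ L via d/dx closure of L₀.
L = 32 - 16·Dx + 2·Dx^2 - Dx^3  (order 3).
h: a_k = -14, -4, 92, -8/3, -388/3, -8/15, 3064/45, -16/315, …
ICs: h(0) = -14, h′(0) = -4, h′′(0) = 184.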